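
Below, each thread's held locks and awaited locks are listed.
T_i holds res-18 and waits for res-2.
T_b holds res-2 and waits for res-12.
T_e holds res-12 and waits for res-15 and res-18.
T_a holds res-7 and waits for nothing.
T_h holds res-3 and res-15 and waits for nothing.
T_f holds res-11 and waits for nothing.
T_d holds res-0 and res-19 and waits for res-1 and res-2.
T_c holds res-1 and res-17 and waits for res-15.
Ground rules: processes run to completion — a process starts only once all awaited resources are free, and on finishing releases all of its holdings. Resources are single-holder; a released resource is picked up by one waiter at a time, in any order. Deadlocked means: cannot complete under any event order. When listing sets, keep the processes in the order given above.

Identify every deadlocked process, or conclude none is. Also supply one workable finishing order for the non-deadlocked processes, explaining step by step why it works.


The deadlocked set is T_i, T_b, T_e and T_d.
Key observation: nobody on the ring T_i -> T_b -> T_e -> T_i can start until another member finishes, which never happens; T_d waits into the deadlock from upstream.
One completion order for the rest: T_h, T_c, T_a, T_f.
Walking it through:
  T_h waits on nothing -> runs at once and releases res-3 and res-15
  run T_c (all its waits — res-15 — are resolved); releases res-1 and res-17
  T_a waits on nothing -> runs at once and releases res-7
  T_f waits on nothing -> runs at once and releases res-11


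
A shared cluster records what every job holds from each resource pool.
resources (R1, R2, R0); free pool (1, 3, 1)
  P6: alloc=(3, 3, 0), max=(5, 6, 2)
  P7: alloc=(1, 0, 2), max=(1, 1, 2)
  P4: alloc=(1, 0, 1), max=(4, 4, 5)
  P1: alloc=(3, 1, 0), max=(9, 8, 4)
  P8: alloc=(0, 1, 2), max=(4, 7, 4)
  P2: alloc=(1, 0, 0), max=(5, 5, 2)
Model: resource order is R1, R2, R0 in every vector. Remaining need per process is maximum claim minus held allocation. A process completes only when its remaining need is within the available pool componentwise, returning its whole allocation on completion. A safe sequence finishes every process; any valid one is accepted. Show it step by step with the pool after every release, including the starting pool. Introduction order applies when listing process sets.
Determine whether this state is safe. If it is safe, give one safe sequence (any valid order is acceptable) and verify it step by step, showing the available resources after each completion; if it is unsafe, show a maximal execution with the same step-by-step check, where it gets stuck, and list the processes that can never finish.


The state is SAFE; one workable sequence: P7, P6, P8, P4, P2, P1.
Key observation: at P6 the run first touches a limit — (2, 3, 2) against (2, 3, 3), exact on a resource it actually requests.
Check, step by step:
  pool = (1, 3, 1)
  P7 needs (0, 1, 0) <= (1, 3, 1) -> finishes; pool += (1, 0, 2) = (2, 3, 3)
  P6 needs (2, 3, 2) <= (2, 3, 3) -> finishes; pool += (3, 3, 0) = (5, 6, 3)
  P8 needs (4, 6, 2) <= (5, 6, 3) -> finishes; pool += (0, 1, 2) = (5, 7, 5)
  P4 needs (3, 4, 4) <= (5, 7, 5) -> finishes; pool += (1, 0, 1) = (6, 7, 6)
  P2 needs (4, 5, 2) <= (6, 7, 6) -> finishes; pool += (1, 0, 0) = (7, 7, 6)
  P1 needs (6, 7, 4) <= (7, 7, 6) -> finishes; pool += (3, 1, 0) = (10, 8, 6)


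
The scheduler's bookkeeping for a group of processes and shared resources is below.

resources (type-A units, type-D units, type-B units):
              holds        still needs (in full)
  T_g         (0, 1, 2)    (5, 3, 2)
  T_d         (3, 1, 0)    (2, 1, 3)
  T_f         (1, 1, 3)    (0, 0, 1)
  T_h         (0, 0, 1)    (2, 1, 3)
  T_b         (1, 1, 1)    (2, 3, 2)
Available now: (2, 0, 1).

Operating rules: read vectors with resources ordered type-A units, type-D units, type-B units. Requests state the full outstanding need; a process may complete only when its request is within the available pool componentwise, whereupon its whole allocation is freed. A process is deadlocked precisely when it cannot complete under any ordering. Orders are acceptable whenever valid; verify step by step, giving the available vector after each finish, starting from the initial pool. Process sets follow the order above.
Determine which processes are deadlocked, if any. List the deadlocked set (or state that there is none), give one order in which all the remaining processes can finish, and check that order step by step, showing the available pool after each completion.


Deadlocked: T_g and T_b.
Key observation: once T_f, T_h, T_d finish, the pool peaks at (6, 2, 5) — and every remaining process still needs more type-D units than that.
The rest can finish in the order T_f, T_h, T_d. Check, step by step:
  pool = (2, 0, 1)
  T_f needs (0, 0, 1) <= (2, 0, 1) -> finishes; pool += (1, 1, 3) = (3, 1, 4)
  T_h needs (2, 1, 3) <= (3, 1, 4) -> finishes; pool += (0, 0, 1) = (3, 1, 5)
  T_d needs (2, 1, 3) <= (3, 1, 5) -> finishes; pool += (3, 1, 0) = (6, 2, 5)
None of the blocked processes ever fits:
  blocked: T_g wants (5, 3, 2), pool (6, 2, 5) — not enough type-D units
  blocked: T_b wants (2, 3, 2), pool (6, 2, 5) — not enough type-D units


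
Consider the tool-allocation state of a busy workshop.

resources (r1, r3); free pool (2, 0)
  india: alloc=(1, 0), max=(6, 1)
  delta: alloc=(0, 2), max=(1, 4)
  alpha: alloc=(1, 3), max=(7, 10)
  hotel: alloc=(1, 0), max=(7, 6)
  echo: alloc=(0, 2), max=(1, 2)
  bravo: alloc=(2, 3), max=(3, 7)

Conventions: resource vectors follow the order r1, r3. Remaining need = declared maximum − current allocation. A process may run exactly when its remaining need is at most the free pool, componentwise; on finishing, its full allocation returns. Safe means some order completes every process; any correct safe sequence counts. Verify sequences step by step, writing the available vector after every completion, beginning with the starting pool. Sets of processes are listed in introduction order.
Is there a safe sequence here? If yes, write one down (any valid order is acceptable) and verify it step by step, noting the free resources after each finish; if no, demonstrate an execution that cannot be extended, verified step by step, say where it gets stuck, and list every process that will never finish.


UNSAFE — no complete ordering exists.
Key observation: the pool after echo, delta, bravo is (4, 7); every surviving request exceeds it in r1, so progress ends there.
Going as far as possible: echo, delta, bravo; after that, nothing fits. Walking it through:
  pool = (2, 0)
  echo: need (1, 0) fits (2, 0); releases (0, 2), pool now (2, 2)
  delta: need (1, 2) fits (2, 2); releases (0, 2), pool now (2, 4)
  bravo: need (1, 4) fits (2, 4); releases (2, 3), pool now (4, 7)
  blocked: india wants (5, 1), pool (4, 7) — not enough r1
  blocked: alpha wants (6, 7), pool (4, 7) — not enough r1
  blocked: hotel wants (6, 6), pool (4, 7) — not enough r1
Processes that can never finish: india, alpha and hotel.


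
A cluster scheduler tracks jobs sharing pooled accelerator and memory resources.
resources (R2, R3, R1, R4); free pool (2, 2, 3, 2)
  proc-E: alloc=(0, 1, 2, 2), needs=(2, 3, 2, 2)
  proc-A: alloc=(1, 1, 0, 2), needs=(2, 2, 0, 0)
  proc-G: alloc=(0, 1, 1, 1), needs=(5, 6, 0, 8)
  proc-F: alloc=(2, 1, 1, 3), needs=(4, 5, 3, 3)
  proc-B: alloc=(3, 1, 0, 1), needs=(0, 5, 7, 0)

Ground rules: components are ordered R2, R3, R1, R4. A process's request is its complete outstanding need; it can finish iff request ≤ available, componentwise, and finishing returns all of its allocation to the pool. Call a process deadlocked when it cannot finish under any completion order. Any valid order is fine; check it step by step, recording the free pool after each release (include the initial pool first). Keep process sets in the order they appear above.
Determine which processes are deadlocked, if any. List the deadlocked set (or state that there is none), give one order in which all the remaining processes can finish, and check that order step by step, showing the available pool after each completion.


Deadlocked: proc-G, proc-F and proc-B.
Key observation: proc-A, proc-E can finish, but then (3, 4, 5, 6) is all there is, and the blocked group's R3 demands exceed it.
The rest can finish in the order proc-A, proc-E. Check, step by step:
  pool = (2, 2, 3, 2)
  proc-A needs (2, 2, 0, 0) <= (2, 2, 3, 2) -> finishes; pool += (1, 1, 0, 2) = (3, 3, 3, 4)
  proc-E needs (2, 3, 2, 2) <= (3, 3, 3, 4) -> finishes; pool += (0, 1, 2, 2) = (3, 4, 5, 6)
None of the blocked processes ever fits:
  blocked: proc-G wants (5, 6, 0, 8), pool (3, 4, 5, 6) — not enough R2, R3 and R4
  blocked: proc-F wants (4, 5, 3, 3), pool (3, 4, 5, 6) — not enough R2 and R3
  blocked: proc-B wants (0, 5, 7, 0), pool (3, 4, 5, 6) — not enough R3 and R1


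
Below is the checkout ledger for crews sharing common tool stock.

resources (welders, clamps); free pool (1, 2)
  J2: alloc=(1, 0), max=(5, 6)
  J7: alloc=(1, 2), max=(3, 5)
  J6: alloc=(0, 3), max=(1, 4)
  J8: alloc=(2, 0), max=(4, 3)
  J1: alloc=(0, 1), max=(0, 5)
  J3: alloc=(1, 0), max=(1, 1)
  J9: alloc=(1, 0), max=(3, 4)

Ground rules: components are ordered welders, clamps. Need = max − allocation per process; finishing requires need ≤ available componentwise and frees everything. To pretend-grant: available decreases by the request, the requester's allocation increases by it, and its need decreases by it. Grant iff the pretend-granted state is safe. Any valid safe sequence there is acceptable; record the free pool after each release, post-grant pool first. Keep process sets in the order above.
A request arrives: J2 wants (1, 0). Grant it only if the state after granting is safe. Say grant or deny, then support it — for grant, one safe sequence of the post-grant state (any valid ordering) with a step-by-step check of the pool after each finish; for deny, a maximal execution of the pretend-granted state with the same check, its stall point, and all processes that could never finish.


DENY — the pretend-granted state is unsafe.
Key observation: the pool after J3, J6, J1 is (1, 6); every surviving request exceeds it in welders, so progress ends there.
Pretend the grant happened; the run J3, J6, J1 goes as far as possible. Check, step by step:
  pool = (0, 2)
  run J3 (needs (0, 1), free (0, 2)); after release of (1, 0) the pool is (1, 2)
  run J6 (needs (1, 1), free (1, 2)); after release of (0, 3) the pool is (1, 5)
  run J1 (needs (0, 4), free (1, 5)); after release of (0, 1) the pool is (1, 6)
  J2 cannot run: need (3, 6) vs free (1, 6) (insufficient welders)
  J7 cannot run: need (2, 3) vs free (1, 6) (insufficient welders)
  J8 cannot run: need (2, 3) vs free (1, 6) (insufficient welders)
  J9 cannot run: need (2, 4) vs free (1, 6) (insufficient welders)
Post-grant, the permanently blocked set is J2, J7, J8 and J9.


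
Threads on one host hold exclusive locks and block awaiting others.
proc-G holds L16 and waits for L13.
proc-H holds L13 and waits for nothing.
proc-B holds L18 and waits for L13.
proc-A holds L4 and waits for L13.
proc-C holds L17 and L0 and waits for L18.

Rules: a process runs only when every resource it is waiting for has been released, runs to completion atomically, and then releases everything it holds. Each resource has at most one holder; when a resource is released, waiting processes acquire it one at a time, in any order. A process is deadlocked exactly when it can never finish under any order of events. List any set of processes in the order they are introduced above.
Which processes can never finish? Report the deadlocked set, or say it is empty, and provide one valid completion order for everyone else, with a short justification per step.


The deadlocked set is empty.
Key observation: there is no circular wait here — follow any chain and it reaches a process that is free to run now.
One completion order for the rest: proc-H, proc-A, proc-B, proc-G, proc-C.
Check, step by step:
  run proc-H (it waits on nothing); releases L13
  proc-A waits on L13 — all released -> runs and releases L4
  proc-B waits on L13 — all released -> runs and releases L18
  proc-G waits on L13 — all released -> runs and releases L16
  proc-C waits on L18 — all released -> runs and releases L17 and L0


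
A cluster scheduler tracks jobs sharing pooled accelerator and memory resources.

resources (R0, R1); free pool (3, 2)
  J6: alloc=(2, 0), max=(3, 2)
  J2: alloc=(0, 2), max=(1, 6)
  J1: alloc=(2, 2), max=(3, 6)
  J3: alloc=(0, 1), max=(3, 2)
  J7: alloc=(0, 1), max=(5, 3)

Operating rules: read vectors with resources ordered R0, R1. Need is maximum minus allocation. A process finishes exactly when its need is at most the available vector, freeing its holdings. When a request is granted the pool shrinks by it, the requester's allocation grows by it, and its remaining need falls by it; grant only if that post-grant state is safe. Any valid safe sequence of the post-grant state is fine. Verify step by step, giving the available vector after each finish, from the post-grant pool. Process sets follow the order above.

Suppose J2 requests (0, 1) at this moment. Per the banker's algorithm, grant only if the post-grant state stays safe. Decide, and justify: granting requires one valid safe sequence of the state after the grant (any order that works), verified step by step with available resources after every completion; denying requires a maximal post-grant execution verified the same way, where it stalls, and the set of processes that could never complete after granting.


GRANT: granting preserves safety; a valid post-grant sequence is J3, J6, J7, J2, J1.
Key observation: the transfer keeps a workable pool ((3, 1)); J3 starts the safe sequence.
Verifying the post-grant state step by step:
  pool = (3, 1)
  J3: need (3, 1) fits (3, 1); releases (0, 1), pool now (3, 2)
  J6: need (1, 2) fits (3, 2); releases (2, 0), pool now (5, 2)
  J7: need (5, 2) fits (5, 2); releases (0, 1), pool now (5, 3)
  J2: need (1, 3) fits (5, 3); releases (0, 3), pool now (5, 6)
  J1: need (1, 4) fits (5, 6); releases (2, 2), pool now (7, 8)


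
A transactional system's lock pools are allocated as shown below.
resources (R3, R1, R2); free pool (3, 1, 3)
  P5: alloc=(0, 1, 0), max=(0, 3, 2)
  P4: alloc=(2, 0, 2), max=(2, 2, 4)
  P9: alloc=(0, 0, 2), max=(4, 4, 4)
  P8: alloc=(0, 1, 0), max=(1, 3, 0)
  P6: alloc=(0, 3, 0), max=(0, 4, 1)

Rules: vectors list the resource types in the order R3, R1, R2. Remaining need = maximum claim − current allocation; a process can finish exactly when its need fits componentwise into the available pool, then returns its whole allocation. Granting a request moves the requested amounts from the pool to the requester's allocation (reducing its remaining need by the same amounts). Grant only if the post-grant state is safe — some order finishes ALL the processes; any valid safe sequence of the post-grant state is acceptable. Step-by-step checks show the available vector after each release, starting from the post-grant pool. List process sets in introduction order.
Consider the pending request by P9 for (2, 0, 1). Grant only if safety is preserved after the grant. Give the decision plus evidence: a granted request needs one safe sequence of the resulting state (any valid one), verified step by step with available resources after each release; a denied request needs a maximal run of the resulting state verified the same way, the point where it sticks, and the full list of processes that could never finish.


GRANT: granting preserves safety; a valid post-grant sequence is P6, P8, P5, P4, P9.
Key observation: after the grant the pool drops to (1, 1, 2), which still lets P6 finish first and unwind the rest.
Check on the post-grant state, step by step:
  pool = (1, 1, 2)
  P6: need (0, 1, 1) fits (1, 1, 2); releases (0, 3, 0), pool now (1, 4, 2)
  P8: need (1, 2, 0) fits (1, 4, 2); releases (0, 1, 0), pool now (1, 5, 2)
  P5: need (0, 2, 2) fits (1, 5, 2); releases (0, 1, 0), pool now (1, 6, 2)
  P4: need (0, 2, 2) fits (1, 6, 2); releases (2, 0, 2), pool now (3, 6, 4)
  P9: need (2, 4, 1) fits (3, 6, 4); releases (2, 0, 3), pool now (5, 6, 7)


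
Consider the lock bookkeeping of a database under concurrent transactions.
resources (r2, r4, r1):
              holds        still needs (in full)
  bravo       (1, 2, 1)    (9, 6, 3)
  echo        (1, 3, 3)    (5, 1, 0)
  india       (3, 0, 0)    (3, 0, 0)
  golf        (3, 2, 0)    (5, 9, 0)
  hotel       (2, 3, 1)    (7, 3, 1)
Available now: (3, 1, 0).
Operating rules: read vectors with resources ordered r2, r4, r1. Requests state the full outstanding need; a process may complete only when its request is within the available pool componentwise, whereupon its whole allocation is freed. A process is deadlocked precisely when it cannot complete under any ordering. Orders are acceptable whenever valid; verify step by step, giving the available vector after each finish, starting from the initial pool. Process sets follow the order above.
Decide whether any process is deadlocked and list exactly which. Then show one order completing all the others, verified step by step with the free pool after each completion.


The deadlocked set is empty.
Key observation: india fits the free pool immediately, and its release cascades until everyone finishes.
A valid finishing order for the others: india, echo, hotel, bravo, golf. Verifying each step:
  pool = (3, 1, 0)
  india needs (3, 0, 0) <= (3, 1, 0) -> finishes; pool += (3, 0, 0) = (6, 1, 0)
  echo needs (5, 1, 0) <= (6, 1, 0) -> finishes; pool += (1, 3, 3) = (7, 4, 3)
  hotel needs (7, 3, 1) <= (7, 4, 3) -> finishes; pool += (2, 3, 1) = (9, 7, 4)
  bravo needs (9, 6, 3) <= (9, 7, 4) -> finishes; pool += (1, 2, 1) = (10, 9, 5)
  golf needs (5, 9, 0) <= (10, 9, 5) -> finishes; pool += (3, 2, 0) = (13, 11, 5)


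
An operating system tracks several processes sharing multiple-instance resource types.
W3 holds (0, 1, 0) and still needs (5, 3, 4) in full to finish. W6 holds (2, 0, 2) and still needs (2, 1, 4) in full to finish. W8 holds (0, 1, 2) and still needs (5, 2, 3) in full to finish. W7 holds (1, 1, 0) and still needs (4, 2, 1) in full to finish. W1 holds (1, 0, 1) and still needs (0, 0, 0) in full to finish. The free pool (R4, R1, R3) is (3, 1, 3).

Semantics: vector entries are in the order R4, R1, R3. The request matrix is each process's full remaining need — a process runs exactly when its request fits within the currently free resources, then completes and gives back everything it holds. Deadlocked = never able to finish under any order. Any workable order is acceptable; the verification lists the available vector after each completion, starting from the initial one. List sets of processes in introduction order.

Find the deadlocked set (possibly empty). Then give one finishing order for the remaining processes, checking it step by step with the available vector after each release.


The deadlocked set is W3, W8 and W7.
Key observation: after W1, W6 complete, (6, 1, 6) is the best the pool ever gets, yet each leftover process wants more R1.
One completion order for the rest: W1, W6. Check, step by step:
  pool = (3, 1, 3)
  W1: need (0, 0, 0) fits (3, 1, 3); releases (1, 0, 1), pool now (4, 1, 4)
  W6: need (2, 1, 4) fits (4, 1, 4); releases (2, 0, 2), pool now (6, 1, 6)
The stuck group stays short no matter what:
  blocked: W3 wants (5, 3, 4), pool (6, 1, 6) — not enough R1
  blocked: W8 wants (5, 2, 3), pool (6, 1, 6) — not enough R1
  blocked: W7 wants (4, 2, 1), pool (6, 1, 6) — not enough R1


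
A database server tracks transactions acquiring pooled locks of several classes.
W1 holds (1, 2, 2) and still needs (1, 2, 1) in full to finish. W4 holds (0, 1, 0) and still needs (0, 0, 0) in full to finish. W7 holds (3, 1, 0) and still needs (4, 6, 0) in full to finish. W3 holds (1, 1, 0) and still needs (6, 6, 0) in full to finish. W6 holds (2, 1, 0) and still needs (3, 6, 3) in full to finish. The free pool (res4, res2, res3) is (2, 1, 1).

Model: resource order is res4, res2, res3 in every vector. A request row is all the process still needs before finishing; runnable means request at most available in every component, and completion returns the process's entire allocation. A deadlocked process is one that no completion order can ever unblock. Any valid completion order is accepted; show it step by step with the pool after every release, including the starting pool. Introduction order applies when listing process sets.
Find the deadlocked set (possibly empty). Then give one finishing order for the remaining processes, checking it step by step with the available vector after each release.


Deadlocked: W7, W3 and W6.
Key observation: the wall is res2: completing W4, W1 brings the pool only to (3, 4, 3), and all the rest need more.
The rest can finish in the order W4, W1. Step-by-step check:
  pool = (2, 1, 1)
  run W4 (needs (0, 0, 0), free (2, 1, 1)); after release of (0, 1, 0) the pool is (2, 2, 1)
  run W1 (needs (1, 2, 1), free (2, 2, 1)); after release of (1, 2, 2) the pool is (3, 4, 3)
None of the blocked processes ever fits:
  W7 cannot run: need (4, 6, 0) vs free (3, 4, 3) (insufficient res4 and res2)
  W3 cannot run: need (6, 6, 0) vs free (3, 4, 3) (insufficient res4 and res2)
  W6 cannot run: need (3, 6, 3) vs free (3, 4, 3) (insufficient res2)


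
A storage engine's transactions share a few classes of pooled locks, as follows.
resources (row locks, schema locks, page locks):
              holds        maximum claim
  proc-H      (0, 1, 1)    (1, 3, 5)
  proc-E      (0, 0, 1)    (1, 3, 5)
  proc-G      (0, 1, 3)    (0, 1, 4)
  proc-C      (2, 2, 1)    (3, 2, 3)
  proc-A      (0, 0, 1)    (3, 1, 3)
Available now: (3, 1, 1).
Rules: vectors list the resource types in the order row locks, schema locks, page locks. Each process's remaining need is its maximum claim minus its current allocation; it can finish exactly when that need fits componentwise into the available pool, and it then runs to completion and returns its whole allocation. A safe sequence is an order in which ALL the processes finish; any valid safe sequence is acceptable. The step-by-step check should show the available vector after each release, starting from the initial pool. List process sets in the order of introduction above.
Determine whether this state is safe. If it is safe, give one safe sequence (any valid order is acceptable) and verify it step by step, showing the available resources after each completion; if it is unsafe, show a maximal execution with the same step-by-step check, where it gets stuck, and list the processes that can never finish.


The state is SAFE; one workable sequence: proc-G, proc-H, proc-E, proc-C, proc-A.
Key observation: proc-G marks the first exact bind of the order: its need (0, 0, 1) fits the free (3, 1, 1) with zero slack on a requested resource.
Verifying each step:
  pool = (3, 1, 1)
  run proc-G (needs (0, 0, 1), free (3, 1, 1)); after release of (0, 1, 3) the pool is (3, 2, 4)
  run proc-H (needs (1, 2, 4), free (3, 2, 4)); after release of (0, 1, 1) the pool is (3, 3, 5)
  run proc-E (needs (1, 3, 4), free (3, 3, 5)); after release of (0, 0, 1) the pool is (3, 3, 6)
  run proc-C (needs (1, 0, 2), free (3, 3, 6)); after release of (2, 2, 1) the pool is (5, 5, 7)
  run proc-A (needs (3, 1, 2), free (5, 5, 7)); after release of (0, 0, 1) the pool is (5, 5, 8)


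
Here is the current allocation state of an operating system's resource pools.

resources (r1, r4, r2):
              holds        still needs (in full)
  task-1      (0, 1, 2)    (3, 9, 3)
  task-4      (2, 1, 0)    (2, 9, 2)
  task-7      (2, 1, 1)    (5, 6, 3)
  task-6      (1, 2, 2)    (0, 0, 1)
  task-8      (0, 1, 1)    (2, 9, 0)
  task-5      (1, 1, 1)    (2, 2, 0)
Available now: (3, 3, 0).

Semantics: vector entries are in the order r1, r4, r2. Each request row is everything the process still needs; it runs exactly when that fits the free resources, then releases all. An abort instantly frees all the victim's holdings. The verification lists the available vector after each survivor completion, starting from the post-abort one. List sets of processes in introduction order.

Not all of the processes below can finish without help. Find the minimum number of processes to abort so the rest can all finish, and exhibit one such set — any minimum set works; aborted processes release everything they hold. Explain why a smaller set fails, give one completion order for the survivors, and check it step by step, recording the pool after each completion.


Abort task-1 and task-4.
Key observation: the deadlocked task-8 becomes finishable only because task-1 and task-4 released (2, 2, 2); it completes at step 4 below.
Minimality, checking each single-abort alternative: task-1 alone leaves task-4 blocked (short on r4); task-4 alone leaves task-1 blocked (short on r4); task-7 alone leaves task-1 blocked (short on r4); task-6 alone leaves task-1 blocked (short on r4); task-8 alone leaves task-1 blocked (short on r4); task-5 alone leaves task-1 blocked (short on r4).
Survivors finish in the order: task-5, task-7, task-6, task-8. Step-by-step check (pool after the aborts first):
  pool = (5, 5, 2)
  run task-5 (needs (2, 2, 0), free (5, 5, 2)); after release of (1, 1, 1) the pool is (6, 6, 3)
  run task-7 (needs (5, 6, 3), free (6, 6, 3)); after release of (2, 1, 1) the pool is (8, 7, 4)
  run task-6 (needs (0, 0, 1), free (8, 7, 4)); after release of (1, 2, 2) the pool is (9, 9, 6)
  run task-8 (needs (2, 9, 0), free (9, 9, 6)); after release of (0, 1, 1) the pool is (9, 10, 7)


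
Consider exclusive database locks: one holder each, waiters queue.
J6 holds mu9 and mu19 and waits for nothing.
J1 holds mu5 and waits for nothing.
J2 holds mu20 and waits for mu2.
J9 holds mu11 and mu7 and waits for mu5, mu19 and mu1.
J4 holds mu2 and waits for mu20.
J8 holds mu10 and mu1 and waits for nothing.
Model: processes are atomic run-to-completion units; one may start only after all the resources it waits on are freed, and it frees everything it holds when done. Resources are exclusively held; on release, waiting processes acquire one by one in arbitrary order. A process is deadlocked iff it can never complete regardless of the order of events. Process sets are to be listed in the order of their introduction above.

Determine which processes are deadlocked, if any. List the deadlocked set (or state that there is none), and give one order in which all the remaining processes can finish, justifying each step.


Deadlocked set: J2 and J4.
Key observation: J2 -> J4 -> J2 is a circular wait — nothing in it can go first; no other process is dragged down with it.
One completion order for the rest: J8, J1, J6, J9.
Walking it through:
  J8 waits on nothing -> runs at once and releases mu10 and mu1
  J1 waits on nothing -> runs at once and releases mu5
  J6 waits on nothing -> runs at once and releases mu9 and mu19
  J9 waits on mu5, mu19 and mu1 — all released -> runs and releases mu11 and mu7


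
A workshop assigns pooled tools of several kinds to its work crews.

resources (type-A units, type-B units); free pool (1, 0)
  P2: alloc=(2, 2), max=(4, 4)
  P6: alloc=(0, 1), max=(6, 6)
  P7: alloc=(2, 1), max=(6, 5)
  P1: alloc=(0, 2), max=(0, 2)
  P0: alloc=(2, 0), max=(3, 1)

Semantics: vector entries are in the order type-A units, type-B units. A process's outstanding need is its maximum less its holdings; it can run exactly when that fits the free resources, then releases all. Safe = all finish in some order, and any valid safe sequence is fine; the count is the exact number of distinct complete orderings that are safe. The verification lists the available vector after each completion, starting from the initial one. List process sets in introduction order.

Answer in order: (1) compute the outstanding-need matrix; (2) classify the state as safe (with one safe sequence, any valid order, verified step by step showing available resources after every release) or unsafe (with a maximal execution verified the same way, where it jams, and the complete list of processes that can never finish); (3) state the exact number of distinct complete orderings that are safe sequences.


(1) Outstanding need per process (order type-A units, type-B units):
  P2: (2, 2)
  P6: (6, 5)
  P7: (4, 4)
  P1: (0, 0)
  P0: (1, 1)
(2) SAFE — a valid safe sequence is P1, P0, P2, P7, P6.
Key observation: P0 is the earliest step where a requested resource binds exactly: need (1, 1), pool (1, 2) at its turn.
Check, step by step:
  pool = (1, 0)
  run P1 (needs (0, 0), free (1, 0)); after release of (0, 2) the pool is (1, 2)
  run P0 (needs (1, 1), free (1, 2)); after release of (2, 0) the pool is (3, 2)
  run P2 (needs (2, 2), free (3, 2)); after release of (2, 2) the pool is (5, 4)
  run P7 (needs (4, 4), free (5, 4)); after release of (2, 1) the pool is (7, 5)
  run P6 (needs (6, 5), free (7, 5)); after release of (0, 1) the pool is (7, 6)
(3) Exactly 1 of the possible complete orderings is a safe sequence.


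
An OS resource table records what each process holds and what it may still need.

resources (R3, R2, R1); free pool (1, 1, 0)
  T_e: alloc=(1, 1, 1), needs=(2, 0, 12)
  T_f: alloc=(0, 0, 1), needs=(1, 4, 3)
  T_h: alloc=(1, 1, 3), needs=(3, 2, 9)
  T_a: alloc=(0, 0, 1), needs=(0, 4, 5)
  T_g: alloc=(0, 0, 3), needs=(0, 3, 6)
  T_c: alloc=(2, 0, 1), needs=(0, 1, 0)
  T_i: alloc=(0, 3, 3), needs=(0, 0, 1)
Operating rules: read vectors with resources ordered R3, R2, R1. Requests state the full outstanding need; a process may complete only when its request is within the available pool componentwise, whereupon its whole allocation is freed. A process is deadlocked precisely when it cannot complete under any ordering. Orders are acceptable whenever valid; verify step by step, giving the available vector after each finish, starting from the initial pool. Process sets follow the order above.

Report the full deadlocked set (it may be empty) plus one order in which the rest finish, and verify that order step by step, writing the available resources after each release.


The deadlocked set is empty.
Key observation: no deadlock: T_c fits now, and the freed resources carry the rest through.
The rest can finish in the order T_c, T_i, T_f, T_a, T_g, T_h, T_e. Step-by-step check:
  pool = (1, 1, 0)
  T_c needs (0, 1, 0) <= (1, 1, 0) -> finishes; pool += (2, 0, 1) = (3, 1, 1)
  T_i needs (0, 0, 1) <= (3, 1, 1) -> finishes; pool += (0, 3, 3) = (3, 4, 4)
  T_f needs (1, 4, 3) <= (3, 4, 4) -> finishes; pool += (0, 0, 1) = (3, 4, 5)
  T_a needs (0, 4, 5) <= (3, 4, 5) -> finishes; pool += (0, 0, 1) = (3, 4, 6)
  T_g needs (0, 3, 6) <= (3, 4, 6) -> finishes; pool += (0, 0, 3) = (3, 4, 9)
  T_h needs (3, 2, 9) <= (3, 4, 9) -> finishes; pool += (1, 1, 3) = (4, 5, 12)
  T_e needs (2, 0, 12) <= (4, 5, 12) -> finishes; pool += (1, 1, 1) = (5, 6, 13)


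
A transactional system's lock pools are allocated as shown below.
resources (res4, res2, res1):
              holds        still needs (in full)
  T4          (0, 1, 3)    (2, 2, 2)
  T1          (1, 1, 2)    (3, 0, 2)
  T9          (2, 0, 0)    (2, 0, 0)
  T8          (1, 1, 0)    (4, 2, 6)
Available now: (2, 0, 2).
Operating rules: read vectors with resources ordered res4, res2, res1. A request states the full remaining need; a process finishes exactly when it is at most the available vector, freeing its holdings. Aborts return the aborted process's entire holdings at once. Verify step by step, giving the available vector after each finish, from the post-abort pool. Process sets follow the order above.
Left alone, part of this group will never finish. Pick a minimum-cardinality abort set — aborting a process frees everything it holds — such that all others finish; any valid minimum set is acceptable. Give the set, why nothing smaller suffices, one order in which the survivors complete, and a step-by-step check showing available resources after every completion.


Minimum abort set: T8.
Key observation: aborting T8 returns (1, 1, 0), and T4 — hopeless before — runs at step 3 with the returned capacity in the pool.
Minimality: the empty abort set fails — the state is deadlocked as it stands.
One survivor order: T1, T9, T4. Walking it through (post-abort pool first):
  pool = (3, 1, 2)
  T1 needs (3, 0, 2) <= (3, 1, 2) -> finishes; pool += (1, 1, 2) = (4, 2, 4)
  T9 needs (2, 0, 0) <= (4, 2, 4) -> finishes; pool += (2, 0, 0) = (6, 2, 4)
  T4 needs (2, 2, 2) <= (6, 2, 4) -> finishes; pool += (0, 1, 3) = (6, 3, 7)


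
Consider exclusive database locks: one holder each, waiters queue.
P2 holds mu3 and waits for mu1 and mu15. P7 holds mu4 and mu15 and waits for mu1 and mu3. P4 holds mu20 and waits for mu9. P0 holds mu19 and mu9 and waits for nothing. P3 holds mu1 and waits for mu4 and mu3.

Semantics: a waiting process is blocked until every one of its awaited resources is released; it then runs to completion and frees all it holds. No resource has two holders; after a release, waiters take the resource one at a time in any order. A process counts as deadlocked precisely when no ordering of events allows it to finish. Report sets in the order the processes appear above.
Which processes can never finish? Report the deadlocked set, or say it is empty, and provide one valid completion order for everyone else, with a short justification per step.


Deadlocked: P2, P7 and P3.
Key observation: P2 -> P7 -> P2 is a circular wait — nothing in it can go first; P3 is caught in further circular waits.
One completion order for the rest: P0, P4.
Check, step by step:
  P0 waits on nothing -> runs at once and releases mu19 and mu9
  P4 waits on mu9 — all released -> runs and releases mu20


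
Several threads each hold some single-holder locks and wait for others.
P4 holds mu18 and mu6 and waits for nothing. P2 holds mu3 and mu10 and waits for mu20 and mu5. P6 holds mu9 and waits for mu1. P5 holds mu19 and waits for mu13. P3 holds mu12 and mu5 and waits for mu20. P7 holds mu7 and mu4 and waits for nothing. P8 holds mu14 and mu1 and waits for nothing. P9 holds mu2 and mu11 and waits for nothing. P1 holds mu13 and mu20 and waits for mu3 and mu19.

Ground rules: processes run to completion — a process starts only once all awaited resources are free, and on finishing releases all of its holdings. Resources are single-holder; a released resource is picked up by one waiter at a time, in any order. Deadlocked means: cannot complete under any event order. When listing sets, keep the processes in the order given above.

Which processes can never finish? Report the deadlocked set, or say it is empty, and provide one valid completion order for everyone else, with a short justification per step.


Deadlocked set: P2, P5, P3 and P1.
Key observation: the waits loop around P2 -> P3 -> P1 -> P2 with no way out; P5 is caught in further circular waits.
One completion order for the rest: P7, P4, P8, P9, P6.
Step-by-step check:
  P7: no waits; runs immediately, freeing mu7 and mu4
  P4: no waits; runs immediately, freeing mu18 and mu6
  P8: no waits; runs immediately, freeing mu14 and mu1
  P9: no waits; runs immediately, freeing mu2 and mu11
  run P6 (all its waits — mu1 — are resolved); releases mu9


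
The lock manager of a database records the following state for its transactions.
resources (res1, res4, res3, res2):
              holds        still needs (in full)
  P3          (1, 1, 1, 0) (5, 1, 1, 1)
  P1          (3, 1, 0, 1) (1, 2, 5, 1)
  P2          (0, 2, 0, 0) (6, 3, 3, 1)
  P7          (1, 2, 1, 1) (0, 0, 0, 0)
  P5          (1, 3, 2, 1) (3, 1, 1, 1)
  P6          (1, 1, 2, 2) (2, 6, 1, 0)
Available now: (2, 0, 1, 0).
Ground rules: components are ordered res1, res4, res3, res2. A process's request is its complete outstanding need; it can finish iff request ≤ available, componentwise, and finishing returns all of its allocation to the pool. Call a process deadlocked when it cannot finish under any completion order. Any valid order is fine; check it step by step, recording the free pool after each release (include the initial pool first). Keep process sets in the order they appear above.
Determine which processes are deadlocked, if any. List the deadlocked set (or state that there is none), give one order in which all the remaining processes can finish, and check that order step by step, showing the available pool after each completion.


The deadlocked set is P3, P1, P2 and P6.
Key observation: after P7, P5 the pool peaks at (4, 5, 4, 2), and each blocked process is short somewhere: P3 on res1; P1 on res3; P2 on res1; P6 on res4.
A valid finishing order for the others: P7, P5. Verifying each step:
  pool = (2, 0, 1, 0)
  P7 needs (0, 0, 0, 0) <= (2, 0, 1, 0) -> finishes; pool += (1, 2, 1, 1) = (3, 2, 2, 1)
  P5 needs (3, 1, 1, 1) <= (3, 2, 2, 1) -> finishes; pool += (1, 3, 2, 1) = (4, 5, 4, 2)
None of the blocked processes ever fits:
  P3 cannot run: need (5, 1, 1, 1) vs free (4, 5, 4, 2) (insufficient res1)
  P1 cannot run: need (1, 2, 5, 1) vs free (4, 5, 4, 2) (insufficient res3)
  P2 cannot run: need (6, 3, 3, 1) vs free (4, 5, 4, 2) (insufficient res1)
  P6 cannot run: need (2, 6, 1, 0) vs free (4, 5, 4, 2) (insufficient res4)


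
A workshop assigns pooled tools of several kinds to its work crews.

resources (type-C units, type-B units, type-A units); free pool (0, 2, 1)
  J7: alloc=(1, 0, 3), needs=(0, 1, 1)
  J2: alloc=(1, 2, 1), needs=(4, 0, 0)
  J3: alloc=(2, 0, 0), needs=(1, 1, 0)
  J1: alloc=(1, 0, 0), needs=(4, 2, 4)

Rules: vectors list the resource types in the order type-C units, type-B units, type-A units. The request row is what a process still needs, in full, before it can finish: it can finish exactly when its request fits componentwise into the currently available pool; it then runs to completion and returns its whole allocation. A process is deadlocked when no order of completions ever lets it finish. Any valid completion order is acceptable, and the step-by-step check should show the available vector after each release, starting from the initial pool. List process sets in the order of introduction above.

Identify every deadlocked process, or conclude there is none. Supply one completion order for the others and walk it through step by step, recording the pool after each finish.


The deadlocked set is J2 and J1.
Key observation: type-C units is the bottleneck — with J7, J3 done the pool holds (3, 2, 4), short of every remaining need.
A valid finishing order for the others: J7, J3. Step-by-step check:
  pool = (0, 2, 1)
  run J7 (needs (0, 1, 1), free (0, 2, 1)); after release of (1, 0, 3) the pool is (1, 2, 4)
  run J3 (needs (1, 1, 0), free (1, 2, 4)); after release of (2, 0, 0) the pool is (3, 2, 4)
None of the blocked processes ever fits:
  J2 cannot run: need (4, 0, 0) vs free (3, 2, 4) (insufficient type-C units)
  J1 cannot run: need (4, 2, 4) vs free (3, 2, 4) (insufficient type-C units)


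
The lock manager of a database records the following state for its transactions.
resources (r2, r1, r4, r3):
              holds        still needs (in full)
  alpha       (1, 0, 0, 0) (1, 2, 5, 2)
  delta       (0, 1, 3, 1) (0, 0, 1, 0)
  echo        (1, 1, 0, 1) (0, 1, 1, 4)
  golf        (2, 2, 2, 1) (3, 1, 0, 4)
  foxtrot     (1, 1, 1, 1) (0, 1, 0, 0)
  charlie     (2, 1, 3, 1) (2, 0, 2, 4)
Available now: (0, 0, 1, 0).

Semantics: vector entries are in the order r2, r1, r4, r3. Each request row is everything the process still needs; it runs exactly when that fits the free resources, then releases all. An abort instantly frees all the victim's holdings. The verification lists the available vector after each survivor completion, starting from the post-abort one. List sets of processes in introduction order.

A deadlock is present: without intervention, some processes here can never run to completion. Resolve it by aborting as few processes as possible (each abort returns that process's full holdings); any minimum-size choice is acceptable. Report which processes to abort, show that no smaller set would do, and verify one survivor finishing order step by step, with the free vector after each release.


The answer: abort golf and charlie.
Key observation: echo could never have finished before the abort; with (4, 3, 5, 2) returned by golf and charlie, it fits at step 3.
No one abort is enough; case by case: alpha alone leaves echo blocked (short on r3); delta alone leaves echo blocked (short on r3); echo alone leaves golf blocked (short on r3); golf alone leaves echo blocked (short on r3); foxtrot alone leaves echo blocked (short on r3); charlie alone leaves echo blocked (short on r3).
Survivors finish in the order: foxtrot, delta, echo, alpha. Walking it through (pool after the aborts first):
  pool = (4, 3, 6, 2)
  foxtrot needs (0, 1, 0, 0) <= (4, 3, 6, 2) -> finishes; pool += (1, 1, 1, 1) = (5, 4, 7, 3)
  delta needs (0, 0, 1, 0) <= (5, 4, 7, 3) -> finishes; pool += (0, 1, 3, 1) = (5, 5, 10, 4)
  echo needs (0, 1, 1, 4) <= (5, 5, 10, 4) -> finishes; pool += (1, 1, 0, 1) = (6, 6, 10, 5)
  alpha needs (1, 2, 5, 2) <= (6, 6, 10, 5) -> finishes; pool += (1, 0, 0, 0) = (7, 6, 10, 5)
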